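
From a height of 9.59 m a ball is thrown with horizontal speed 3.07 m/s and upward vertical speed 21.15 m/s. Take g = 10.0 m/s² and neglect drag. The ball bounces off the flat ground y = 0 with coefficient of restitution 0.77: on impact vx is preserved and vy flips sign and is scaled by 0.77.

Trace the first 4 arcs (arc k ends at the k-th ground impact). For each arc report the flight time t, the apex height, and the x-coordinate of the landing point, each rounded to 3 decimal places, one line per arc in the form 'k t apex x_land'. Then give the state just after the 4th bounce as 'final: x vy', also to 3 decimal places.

Arc 1: start y=9.590, vy=21.150 → t=4.643, apex=31.956, x_land=14.254, impact vy=-25.281
  bounce: vy ← 0.77·25.281 = 19.466
Arc 2: start y=0.000, vy=19.466 → t=3.893, apex=18.947, x_land=26.207, impact vy=-19.466
  bounce: vy ← 0.77·19.466 = 14.989
Arc 3: start y=0.000, vy=14.989 → t=2.998, apex=11.234, x_land=35.410, impact vy=-14.989
  bounce: vy ← 0.77·14.989 = 11.542
Arc 4: start y=0.000, vy=11.542 → t=2.308, apex=6.660, x_land=42.496, impact vy=-11.542
  bounce: vy ← 0.77·11.542 = 8.887

1 4.643 31.956 14.254
2 3.893 18.947 26.207
3 2.998 11.234 35.410
4 2.308 6.660 42.496
final: 42.496 8.887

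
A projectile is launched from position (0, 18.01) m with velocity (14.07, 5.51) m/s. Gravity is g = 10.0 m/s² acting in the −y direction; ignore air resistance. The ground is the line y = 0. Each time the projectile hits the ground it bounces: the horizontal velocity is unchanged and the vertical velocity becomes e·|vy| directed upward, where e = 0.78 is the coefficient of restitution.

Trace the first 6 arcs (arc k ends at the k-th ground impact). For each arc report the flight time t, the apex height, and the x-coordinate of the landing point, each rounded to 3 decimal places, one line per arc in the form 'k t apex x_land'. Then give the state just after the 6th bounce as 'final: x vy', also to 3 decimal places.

1 2.527 19.528 35.559
2 3.083 11.881 78.936
3 2.405 7.228 112.770
4 1.876 4.398 139.161
5 1.463 2.676 159.746
6 1.141 1.628 175.802
final: 175.802 4.451

Arc 1: start y=18.010, vy=5.510 → t=2.527, apex=19.528, x_land=35.559, impact vy=-19.763
  bounce: vy ← 0.78·19.763 = 15.415
Arc 2: start y=0.000, vy=15.415 → t=3.083, apex=11.881, x_land=78.936, impact vy=-15.415
  bounce: vy ← 0.78·15.415 = 12.024
Arc 3: start y=0.000, vy=12.024 → t=2.405, apex=7.228, x_land=112.770, impact vy=-12.024
  bounce: vy ← 0.78·12.024 = 9.378
Arc 4: start y=0.000, vy=9.378 → t=1.876, apex=4.398, x_land=139.161, impact vy=-9.378
  bounce: vy ← 0.78·9.378 = 7.315
Arc 5: start y=0.000, vy=7.315 → t=1.463, apex=2.676, x_land=159.746, impact vy=-7.315
  bounce: vy ← 0.78·7.315 = 5.706
Arc 6: start y=0.000, vy=5.706 → t=1.141, apex=1.628, x_land=175.802, impact vy=-5.706
  bounce: vy ← 0.78·5.706 = 4.451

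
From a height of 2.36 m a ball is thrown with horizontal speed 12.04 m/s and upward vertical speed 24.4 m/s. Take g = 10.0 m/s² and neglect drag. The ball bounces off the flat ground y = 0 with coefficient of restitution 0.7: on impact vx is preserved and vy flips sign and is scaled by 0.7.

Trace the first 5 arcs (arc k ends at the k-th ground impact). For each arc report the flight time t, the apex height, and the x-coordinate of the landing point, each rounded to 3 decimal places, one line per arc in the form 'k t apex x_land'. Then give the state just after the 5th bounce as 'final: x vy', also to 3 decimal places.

Arc 1: start y=2.360, vy=24.400 → t=4.975, apex=32.128, x_land=59.898, impact vy=-25.349
  bounce: vy ← 0.7·25.349 = 17.744
Arc 2: start y=0.000, vy=17.744 → t=3.549, apex=15.743, x_land=102.625, impact vy=-17.744
  bounce: vy ← 0.7·17.744 = 12.421
Arc 3: start y=0.000, vy=12.421 → t=2.484, apex=7.714, x_land=132.535, impact vy=-12.421
  bounce: vy ← 0.7·12.421 = 8.695
Arc 4: start y=0.000, vy=8.695 → t=1.739, apex=3.780, x_land=153.472, impact vy=-8.695
  bounce: vy ← 0.7·8.695 = 6.086
Arc 5: start y=0.000, vy=6.086 → t=1.217, apex=1.852, x_land=168.127, impact vy=-6.086
  bounce: vy ← 0.7·6.086 = 4.260

1 4.975 32.128 59.898
2 3.549 15.743 102.625
3 2.484 7.714 132.535
4 1.739 3.780 153.472
5 1.217 1.852 168.127
final: 168.127 4.260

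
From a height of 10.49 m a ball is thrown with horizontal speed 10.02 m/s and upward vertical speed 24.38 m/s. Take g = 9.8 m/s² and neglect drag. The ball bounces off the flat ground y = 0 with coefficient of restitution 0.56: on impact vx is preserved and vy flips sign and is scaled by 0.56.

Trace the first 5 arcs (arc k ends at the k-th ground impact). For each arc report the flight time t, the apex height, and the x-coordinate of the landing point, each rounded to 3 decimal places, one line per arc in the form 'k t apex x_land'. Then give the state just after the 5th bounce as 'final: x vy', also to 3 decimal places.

1 5.374 40.816 53.846
2 3.232 12.800 86.236
3 1.810 4.014 104.374
4 1.014 1.259 114.531
5 0.568 0.395 120.219
final: 120.219 1.558

Arc 1: start y=10.490, vy=24.380 → t=5.374, apex=40.816, x_land=53.846, impact vy=-28.284
  bounce: vy ← 0.56·28.284 = 15.839
Arc 2: start y=0.000, vy=15.839 → t=3.232, apex=12.800, x_land=86.236, impact vy=-15.839
  bounce: vy ← 0.56·15.839 = 8.870
Arc 3: start y=0.000, vy=8.870 → t=1.810, apex=4.014, x_land=104.374, impact vy=-8.870
  bounce: vy ← 0.56·8.870 = 4.967
Arc 4: start y=0.000, vy=4.967 → t=1.014, apex=1.259, x_land=114.531, impact vy=-4.967
  bounce: vy ← 0.56·4.967 = 2.782
Arc 5: start y=0.000, vy=2.782 → t=0.568, apex=0.395, x_land=120.219, impact vy=-2.782
  bounce: vy ← 0.56·2.782 = 1.558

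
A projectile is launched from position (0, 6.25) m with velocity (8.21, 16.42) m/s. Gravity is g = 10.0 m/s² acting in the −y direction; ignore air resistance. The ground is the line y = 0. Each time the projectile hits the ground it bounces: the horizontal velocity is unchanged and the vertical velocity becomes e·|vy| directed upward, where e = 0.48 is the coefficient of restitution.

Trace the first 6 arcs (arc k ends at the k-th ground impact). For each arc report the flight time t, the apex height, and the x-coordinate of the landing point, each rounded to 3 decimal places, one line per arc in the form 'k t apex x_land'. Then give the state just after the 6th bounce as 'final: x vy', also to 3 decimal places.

1 3.628 19.731 29.790
2 1.907 4.546 45.447
3 0.915 1.047 52.962
4 0.439 0.241 56.569
5 0.211 0.056 58.301
6 0.101 0.013 59.132
final: 59.132 0.243

Arc 1: start y=6.250, vy=16.420 → t=3.628, apex=19.731, x_land=29.790, impact vy=-19.865
  bounce: vy ← 0.48·19.865 = 9.535
Arc 2: start y=0.000, vy=9.535 → t=1.907, apex=4.546, x_land=45.447, impact vy=-9.535
  bounce: vy ← 0.48·9.535 = 4.577
Arc 3: start y=0.000, vy=4.577 → t=0.915, apex=1.047, x_land=52.962, impact vy=-4.577
  bounce: vy ← 0.48·4.577 = 2.197
Arc 4: start y=0.000, vy=2.197 → t=0.439, apex=0.241, x_land=56.569, impact vy=-2.197
  bounce: vy ← 0.48·2.197 = 1.055
Arc 5: start y=0.000, vy=1.055 → t=0.211, apex=0.056, x_land=58.301, impact vy=-1.055
  bounce: vy ← 0.48·1.055 = 0.506
Arc 6: start y=0.000, vy=0.506 → t=0.101, apex=0.013, x_land=59.132, impact vy=-0.506
  bounce: vy ← 0.48·0.506 = 0.243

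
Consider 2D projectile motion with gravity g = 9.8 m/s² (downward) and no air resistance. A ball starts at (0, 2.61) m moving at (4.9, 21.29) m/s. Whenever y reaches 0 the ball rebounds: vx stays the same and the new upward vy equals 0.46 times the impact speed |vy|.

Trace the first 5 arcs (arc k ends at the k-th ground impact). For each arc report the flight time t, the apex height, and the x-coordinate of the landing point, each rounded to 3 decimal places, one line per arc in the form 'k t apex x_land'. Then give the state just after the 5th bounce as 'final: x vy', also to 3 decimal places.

Arc 1: start y=2.610, vy=21.290 → t=4.464, apex=25.736, x_land=21.875, impact vy=-22.459
  bounce: vy ← 0.46·22.459 = 10.331
Arc 2: start y=0.000, vy=10.331 → t=2.108, apex=5.446, x_land=32.206, impact vy=-10.331
  bounce: vy ← 0.46·10.331 = 4.752
Arc 3: start y=0.000, vy=4.752 → t=0.970, apex=1.152, x_land=36.958, impact vy=-4.752
  bounce: vy ← 0.46·4.752 = 2.186
Arc 4: start y=0.000, vy=2.186 → t=0.446, apex=0.244, x_land=39.144, impact vy=-2.186
  bounce: vy ← 0.46·2.186 = 1.006
Arc 5: start y=0.000, vy=1.006 → t=0.205, apex=0.052, x_land=40.150, impact vy=-1.006
  bounce: vy ← 0.46·1.006 = 0.463

1 4.464 25.736 21.875
2 2.108 5.446 32.206
3 0.970 1.152 36.958
4 0.446 0.244 39.144
5 0.205 0.052 40.150
final: 40.150 0.463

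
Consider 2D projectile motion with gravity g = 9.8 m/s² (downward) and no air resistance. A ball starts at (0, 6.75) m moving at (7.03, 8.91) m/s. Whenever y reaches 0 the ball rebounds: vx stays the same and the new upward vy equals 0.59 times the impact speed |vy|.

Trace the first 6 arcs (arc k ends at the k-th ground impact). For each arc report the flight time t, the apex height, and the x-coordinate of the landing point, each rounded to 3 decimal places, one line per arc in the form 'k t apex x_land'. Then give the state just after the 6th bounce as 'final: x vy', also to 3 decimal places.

Arc 1: start y=6.750, vy=8.910 → t=2.394, apex=10.800, x_land=16.829, impact vy=-14.550
  bounce: vy ← 0.59·14.550 = 8.584
Arc 2: start y=0.000, vy=8.584 → t=1.752, apex=3.760, x_land=29.144, impact vy=-8.584
  bounce: vy ← 0.59·8.584 = 5.065
Arc 3: start y=0.000, vy=5.065 → t=1.034, apex=1.309, x_land=36.411, impact vy=-5.065
  bounce: vy ← 0.59·5.065 = 2.988
Arc 4: start y=0.000, vy=2.988 → t=0.610, apex=0.456, x_land=40.698, impact vy=-2.988
  bounce: vy ← 0.59·2.988 = 1.763
Arc 5: start y=0.000, vy=1.763 → t=0.360, apex=0.159, x_land=43.227, impact vy=-1.763
  bounce: vy ← 0.59·1.763 = 1.040
Arc 6: start y=0.000, vy=1.040 → t=0.212, apex=0.055, x_land=44.719, impact vy=-1.040
  bounce: vy ← 0.59·1.040 = 0.614

1 2.394 10.800 16.829
2 1.752 3.760 29.144
3 1.034 1.309 36.411
4 0.610 0.456 40.698
5 0.360 0.159 43.227
6 0.212 0.055 44.719
final: 44.719 0.614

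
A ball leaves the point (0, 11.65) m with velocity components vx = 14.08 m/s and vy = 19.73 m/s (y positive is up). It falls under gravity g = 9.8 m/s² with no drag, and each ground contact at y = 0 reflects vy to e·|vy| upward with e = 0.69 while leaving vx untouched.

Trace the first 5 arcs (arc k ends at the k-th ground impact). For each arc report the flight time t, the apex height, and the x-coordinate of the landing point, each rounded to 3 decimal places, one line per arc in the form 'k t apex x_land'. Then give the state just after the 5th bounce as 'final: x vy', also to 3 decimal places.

1 4.549 31.511 64.052
2 3.500 15.002 113.326
3 2.415 7.143 147.325
4 1.666 3.401 170.784
5 1.150 1.619 186.970
final: 186.970 3.887

Arc 1: start y=11.650, vy=19.730 → t=4.549, apex=31.511, x_land=64.052, impact vy=-24.852
  bounce: vy ← 0.69·24.852 = 17.148
Arc 2: start y=0.000, vy=17.148 → t=3.500, apex=15.002, x_land=113.326, impact vy=-17.148
  bounce: vy ← 0.69·17.148 = 11.832
Arc 3: start y=0.000, vy=11.832 → t=2.415, apex=7.143, x_land=147.325, impact vy=-11.832
  bounce: vy ← 0.69·11.832 = 8.164
Arc 4: start y=0.000, vy=8.164 → t=1.666, apex=3.401, x_land=170.784, impact vy=-8.164
  bounce: vy ← 0.69·8.164 = 5.633
Arc 5: start y=0.000, vy=5.633 → t=1.150, apex=1.619, x_land=186.970, impact vy=-5.633
  bounce: vy ← 0.69·5.633 = 3.887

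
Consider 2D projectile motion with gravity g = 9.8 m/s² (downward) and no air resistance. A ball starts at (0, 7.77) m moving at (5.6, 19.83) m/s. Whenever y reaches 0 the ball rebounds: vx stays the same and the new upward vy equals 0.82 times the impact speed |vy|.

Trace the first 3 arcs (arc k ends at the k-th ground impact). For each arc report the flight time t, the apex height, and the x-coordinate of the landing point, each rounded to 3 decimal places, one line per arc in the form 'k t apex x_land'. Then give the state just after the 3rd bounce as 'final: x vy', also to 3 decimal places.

1 4.407 27.833 24.678
2 3.909 18.715 46.566
3 3.205 12.584 64.515
final: 64.515 12.878

Arc 1: start y=7.770, vy=19.830 → t=4.407, apex=27.833, x_land=24.678, impact vy=-23.356
  bounce: vy ← 0.82·23.356 = 19.152
Arc 2: start y=0.000, vy=19.152 → t=3.909, apex=18.715, x_land=46.566, impact vy=-19.152
  bounce: vy ← 0.82·19.152 = 15.705
Arc 3: start y=0.000, vy=15.705 → t=3.205, apex=12.584, x_land=64.515, impact vy=-15.705
  bounce: vy ← 0.82·15.705 = 12.878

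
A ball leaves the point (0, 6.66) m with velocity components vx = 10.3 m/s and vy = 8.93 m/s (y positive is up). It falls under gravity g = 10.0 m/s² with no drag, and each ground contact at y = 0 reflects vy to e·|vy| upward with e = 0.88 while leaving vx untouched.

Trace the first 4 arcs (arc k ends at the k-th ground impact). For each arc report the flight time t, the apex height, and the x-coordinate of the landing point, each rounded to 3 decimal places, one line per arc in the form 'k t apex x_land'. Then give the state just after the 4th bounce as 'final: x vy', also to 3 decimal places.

1 2.352 10.647 24.228
2 2.568 8.245 50.682
3 2.260 6.385 73.961
4 1.989 4.945 94.447
final: 94.447 8.751

Arc 1: start y=6.660, vy=8.930 → t=2.352, apex=10.647, x_land=24.228, impact vy=-14.593
  bounce: vy ← 0.88·14.593 = 12.842
Arc 2: start y=0.000, vy=12.842 → t=2.568, apex=8.245, x_land=50.682, impact vy=-12.842
  bounce: vy ← 0.88·12.842 = 11.301
Arc 3: start y=0.000, vy=11.301 → t=2.260, apex=6.385, x_land=73.961, impact vy=-11.301
  bounce: vy ← 0.88·11.301 = 9.944
Arc 4: start y=0.000, vy=9.944 → t=1.989, apex=4.945, x_land=94.447, impact vy=-9.944
  bounce: vy ← 0.88·9.944 = 8.751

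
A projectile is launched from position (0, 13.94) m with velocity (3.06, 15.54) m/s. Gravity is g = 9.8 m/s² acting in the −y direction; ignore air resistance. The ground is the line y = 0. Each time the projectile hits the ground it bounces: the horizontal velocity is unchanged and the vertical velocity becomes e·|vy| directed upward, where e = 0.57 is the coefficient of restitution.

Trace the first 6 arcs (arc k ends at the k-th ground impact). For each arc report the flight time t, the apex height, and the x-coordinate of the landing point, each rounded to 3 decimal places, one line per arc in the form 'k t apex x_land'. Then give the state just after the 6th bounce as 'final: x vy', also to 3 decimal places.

Arc 1: start y=13.940, vy=15.540 → t=3.901, apex=26.261, x_land=11.936, impact vy=-22.687
  bounce: vy ← 0.57·22.687 = 12.932
Arc 2: start y=0.000, vy=12.932 → t=2.639, apex=8.532, x_land=20.012, impact vy=-12.932
  bounce: vy ← 0.57·12.932 = 7.371
Arc 3: start y=0.000, vy=7.371 → t=1.504, apex=2.772, x_land=24.615, impact vy=-7.371
  bounce: vy ← 0.57·7.371 = 4.202
Arc 4: start y=0.000, vy=4.202 → t=0.857, apex=0.901, x_land=27.239, impact vy=-4.202
  bounce: vy ← 0.57·4.202 = 2.395
Arc 5: start y=0.000, vy=2.395 → t=0.489, apex=0.293, x_land=28.735, impact vy=-2.395
  bounce: vy ← 0.57·2.395 = 1.365
Arc 6: start y=0.000, vy=1.365 → t=0.279, apex=0.095, x_land=29.587, impact vy=-1.365
  bounce: vy ← 0.57·1.365 = 0.778

1 3.901 26.261 11.936
2 2.639 8.532 20.012
3 1.504 2.772 24.615
4 0.857 0.901 27.239
5 0.489 0.293 28.735
6 0.279 0.095 29.587
final: 29.587 0.778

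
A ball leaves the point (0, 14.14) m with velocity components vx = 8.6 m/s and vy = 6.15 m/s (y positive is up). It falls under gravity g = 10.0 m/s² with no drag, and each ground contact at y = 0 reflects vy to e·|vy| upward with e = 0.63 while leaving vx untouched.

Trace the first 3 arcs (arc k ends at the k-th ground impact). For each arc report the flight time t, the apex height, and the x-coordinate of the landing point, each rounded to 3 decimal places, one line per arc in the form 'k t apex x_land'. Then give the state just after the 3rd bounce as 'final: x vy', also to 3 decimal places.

Arc 1: start y=14.140, vy=6.150 → t=2.406, apex=16.031, x_land=20.688, impact vy=-17.906
  bounce: vy ← 0.63·17.906 = 11.281
Arc 2: start y=0.000, vy=11.281 → t=2.256, apex=6.363, x_land=40.091, impact vy=-11.281
  bounce: vy ← 0.63·11.281 = 7.107
Arc 3: start y=0.000, vy=7.107 → t=1.421, apex=2.525, x_land=52.315, impact vy=-7.107
  bounce: vy ← 0.63·7.107 = 4.477

1 2.406 16.031 20.688
2 2.256 6.363 40.091
3 1.421 2.525 52.315
final: 52.315 4.477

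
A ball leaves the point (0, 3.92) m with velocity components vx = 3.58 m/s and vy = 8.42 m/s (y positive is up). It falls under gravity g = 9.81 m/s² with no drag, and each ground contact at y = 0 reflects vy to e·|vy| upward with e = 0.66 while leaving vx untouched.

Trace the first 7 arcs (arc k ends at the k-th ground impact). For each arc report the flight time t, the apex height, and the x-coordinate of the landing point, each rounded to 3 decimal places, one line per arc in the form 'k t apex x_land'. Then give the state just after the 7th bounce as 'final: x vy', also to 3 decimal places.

Arc 1: start y=3.920, vy=8.420 → t=2.098, apex=7.533, x_land=7.509, impact vy=-12.158
  bounce: vy ← 0.66·12.158 = 8.024
Arc 2: start y=0.000, vy=8.024 → t=1.636, apex=3.282, x_land=13.366, impact vy=-8.024
  bounce: vy ← 0.66·8.024 = 5.296
Arc 3: start y=0.000, vy=5.296 → t=1.080, apex=1.429, x_land=17.231, impact vy=-5.296
  bounce: vy ← 0.66·5.296 = 3.495
Arc 4: start y=0.000, vy=3.495 → t=0.713, apex=0.623, x_land=19.782, impact vy=-3.495
  bounce: vy ← 0.66·3.495 = 2.307
Arc 5: start y=0.000, vy=2.307 → t=0.470, apex=0.271, x_land=21.466, impact vy=-2.307
  bounce: vy ← 0.66·2.307 = 1.523
Arc 6: start y=0.000, vy=1.523 → t=0.310, apex=0.118, x_land=22.577, impact vy=-1.523
  bounce: vy ← 0.66·1.523 = 1.005
Arc 7: start y=0.000, vy=1.005 → t=0.205, apex=0.051, x_land=23.311, impact vy=-1.005
  bounce: vy ← 0.66·1.005 = 0.663

1 2.098 7.533 7.509
2 1.636 3.282 13.366
3 1.080 1.429 17.231
4 0.713 0.623 19.782
5 0.470 0.271 21.466
6 0.310 0.118 22.577
7 0.205 0.051 23.311
final: 23.311 0.663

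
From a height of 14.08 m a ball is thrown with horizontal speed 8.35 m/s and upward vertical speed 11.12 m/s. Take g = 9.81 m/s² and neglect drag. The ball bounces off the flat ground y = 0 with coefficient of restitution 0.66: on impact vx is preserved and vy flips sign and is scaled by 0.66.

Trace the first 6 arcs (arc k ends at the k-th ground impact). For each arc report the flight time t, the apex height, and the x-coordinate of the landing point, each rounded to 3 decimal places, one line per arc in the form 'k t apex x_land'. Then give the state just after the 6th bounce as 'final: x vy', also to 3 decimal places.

Arc 1: start y=14.080, vy=11.120 → t=3.172, apex=20.382, x_land=26.486, impact vy=-19.998
  bounce: vy ← 0.66·19.998 = 13.198
Arc 2: start y=0.000, vy=13.198 → t=2.691, apex=8.879, x_land=48.955, impact vy=-13.198
  bounce: vy ← 0.66·13.198 = 8.711
Arc 3: start y=0.000, vy=8.711 → t=1.776, apex=3.868, x_land=63.784, impact vy=-8.711
  bounce: vy ← 0.66·8.711 = 5.749
Arc 4: start y=0.000, vy=5.749 → t=1.172, apex=1.685, x_land=73.571, impact vy=-5.749
  bounce: vy ← 0.66·5.749 = 3.794
Arc 5: start y=0.000, vy=3.794 → t=0.774, apex=0.734, x_land=80.030, impact vy=-3.794
  bounce: vy ← 0.66·3.794 = 2.504
Arc 6: start y=0.000, vy=2.504 → t=0.511, apex=0.320, x_land=84.294, impact vy=-2.504
  bounce: vy ← 0.66·2.504 = 1.653

1 3.172 20.382 26.486
2 2.691 8.879 48.955
3 1.776 3.868 63.784
4 1.172 1.685 73.571
5 0.774 0.734 80.030
6 0.511 0.320 84.294
final: 84.294 1.653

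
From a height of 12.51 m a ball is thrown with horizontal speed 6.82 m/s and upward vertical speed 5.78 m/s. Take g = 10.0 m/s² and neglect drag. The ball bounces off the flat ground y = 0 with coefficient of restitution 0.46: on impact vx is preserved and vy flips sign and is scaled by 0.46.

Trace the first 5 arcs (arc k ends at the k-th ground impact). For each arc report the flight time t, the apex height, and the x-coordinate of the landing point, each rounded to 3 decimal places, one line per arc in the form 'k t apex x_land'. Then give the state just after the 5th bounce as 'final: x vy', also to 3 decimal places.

1 2.262 14.180 15.427
2 1.549 3.001 25.994
3 0.713 0.635 30.854
4 0.328 0.134 33.090
5 0.151 0.028 34.119
final: 34.119 0.347

Arc 1: start y=12.510, vy=5.780 → t=2.262, apex=14.180, x_land=15.427, impact vy=-16.841
  bounce: vy ← 0.46·16.841 = 7.747
Arc 2: start y=0.000, vy=7.747 → t=1.549, apex=3.001, x_land=25.994, impact vy=-7.747
  bounce: vy ← 0.46·7.747 = 3.563
Arc 3: start y=0.000, vy=3.563 → t=0.713, apex=0.635, x_land=30.854, impact vy=-3.563
  bounce: vy ← 0.46·3.563 = 1.639
Arc 4: start y=0.000, vy=1.639 → t=0.328, apex=0.134, x_land=33.090, impact vy=-1.639
  bounce: vy ← 0.46·1.639 = 0.754
Arc 5: start y=0.000, vy=0.754 → t=0.151, apex=0.028, x_land=34.119, impact vy=-0.754
  bounce: vy ← 0.46·0.754 = 0.347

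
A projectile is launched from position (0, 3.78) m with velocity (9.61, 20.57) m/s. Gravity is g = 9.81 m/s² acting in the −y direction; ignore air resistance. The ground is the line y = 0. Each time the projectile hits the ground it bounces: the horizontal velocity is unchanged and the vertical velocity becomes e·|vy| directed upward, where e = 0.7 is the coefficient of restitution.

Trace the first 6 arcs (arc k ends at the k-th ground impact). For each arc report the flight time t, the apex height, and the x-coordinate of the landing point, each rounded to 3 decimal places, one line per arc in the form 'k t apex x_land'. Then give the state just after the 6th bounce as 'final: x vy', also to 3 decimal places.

Arc 1: start y=3.780, vy=20.570 → t=4.370, apex=25.346, x_land=41.996, impact vy=-22.300
  bounce: vy ← 0.7·22.300 = 15.610
Arc 2: start y=0.000, vy=15.610 → t=3.182, apex=12.420, x_land=72.579, impact vy=-15.610
  bounce: vy ← 0.7·15.610 = 10.927
Arc 3: start y=0.000, vy=10.927 → t=2.228, apex=6.086, x_land=93.988, impact vy=-10.927
  bounce: vy ← 0.7·10.927 = 7.649
Arc 4: start y=0.000, vy=7.649 → t=1.559, apex=2.982, x_land=108.974, impact vy=-7.649
  bounce: vy ← 0.7·7.649 = 5.354
Arc 5: start y=0.000, vy=5.354 → t=1.092, apex=1.461, x_land=119.464, impact vy=-5.354
  bounce: vy ← 0.7·5.354 = 3.748
Arc 6: start y=0.000, vy=3.748 → t=0.764, apex=0.716, x_land=126.807, impact vy=-3.748
  bounce: vy ← 0.7·3.748 = 2.624

1 4.370 25.346 41.996
2 3.182 12.420 72.579
3 2.228 6.086 93.988
4 1.559 2.982 108.974
5 1.092 1.461 119.464
6 0.764 0.716 126.807
final: 126.807 2.624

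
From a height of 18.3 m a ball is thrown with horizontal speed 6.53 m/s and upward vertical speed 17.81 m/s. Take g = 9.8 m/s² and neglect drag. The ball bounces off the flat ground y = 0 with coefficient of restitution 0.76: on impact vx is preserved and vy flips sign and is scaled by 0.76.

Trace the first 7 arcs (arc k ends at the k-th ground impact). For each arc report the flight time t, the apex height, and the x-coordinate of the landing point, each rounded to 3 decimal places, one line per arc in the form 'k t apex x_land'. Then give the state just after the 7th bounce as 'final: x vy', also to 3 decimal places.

Arc 1: start y=18.300, vy=17.810 → t=4.470, apex=34.483, x_land=29.190, impact vy=-25.998
  bounce: vy ← 0.76·25.998 = 19.758
Arc 2: start y=0.000, vy=19.758 → t=4.032, apex=19.918, x_land=55.521, impact vy=-19.758
  bounce: vy ← 0.76·19.758 = 15.016
Arc 3: start y=0.000, vy=15.016 → t=3.065, apex=11.504, x_land=75.532, impact vy=-15.016
  bounce: vy ← 0.76·15.016 = 11.412
Arc 4: start y=0.000, vy=11.412 → t=2.329, apex=6.645, x_land=90.741, impact vy=-11.412
  bounce: vy ← 0.76·11.412 = 8.673
Arc 5: start y=0.000, vy=8.673 → t=1.770, apex=3.838, x_land=102.300, impact vy=-8.673
  bounce: vy ← 0.76·8.673 = 6.592
Arc 6: start y=0.000, vy=6.592 → t=1.345, apex=2.217, x_land=111.084, impact vy=-6.592
  bounce: vy ← 0.76·6.592 = 5.010
Arc 7: start y=0.000, vy=5.010 → t=1.022, apex=1.280, x_land=117.760, impact vy=-5.010
  bounce: vy ← 0.76·5.010 = 3.807

1 4.470 34.483 29.190
2 4.032 19.918 55.521
3 3.065 11.504 75.532
4 2.329 6.645 90.741
5 1.770 3.838 102.300
6 1.345 2.217 111.084
7 1.022 1.280 117.760
final: 117.760 3.807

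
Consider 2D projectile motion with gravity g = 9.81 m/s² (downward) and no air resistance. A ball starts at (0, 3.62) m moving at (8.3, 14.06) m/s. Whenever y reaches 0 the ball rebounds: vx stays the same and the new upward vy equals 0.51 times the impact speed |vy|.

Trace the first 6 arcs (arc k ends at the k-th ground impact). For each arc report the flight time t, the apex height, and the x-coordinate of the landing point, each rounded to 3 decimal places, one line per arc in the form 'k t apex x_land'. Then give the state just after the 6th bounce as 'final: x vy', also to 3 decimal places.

Arc 1: start y=3.620, vy=14.060 → t=3.104, apex=13.696, x_land=25.765, impact vy=-16.392
  bounce: vy ← 0.51·16.392 = 8.360
Arc 2: start y=0.000, vy=8.360 → t=1.704, apex=3.562, x_land=39.911, impact vy=-8.360
  bounce: vy ← 0.51·8.360 = 4.264
Arc 3: start y=0.000, vy=4.264 → t=0.869, apex=0.927, x_land=47.126, impact vy=-4.264
  bounce: vy ← 0.51·4.264 = 2.174
Arc 4: start y=0.000, vy=2.174 → t=0.443, apex=0.241, x_land=50.806, impact vy=-2.174
  bounce: vy ← 0.51·2.174 = 1.109
Arc 5: start y=0.000, vy=1.109 → t=0.226, apex=0.063, x_land=52.682, impact vy=-1.109
  bounce: vy ← 0.51·1.109 = 0.566
Arc 6: start y=0.000, vy=0.566 → t=0.115, apex=0.016, x_land=53.639, impact vy=-0.566
  bounce: vy ← 0.51·0.566 = 0.288

1 3.104 13.696 25.765
2 1.704 3.562 39.911
3 0.869 0.927 47.126
4 0.443 0.241 50.806
5 0.226 0.063 52.682
6 0.115 0.016 53.639
final: 53.639 0.288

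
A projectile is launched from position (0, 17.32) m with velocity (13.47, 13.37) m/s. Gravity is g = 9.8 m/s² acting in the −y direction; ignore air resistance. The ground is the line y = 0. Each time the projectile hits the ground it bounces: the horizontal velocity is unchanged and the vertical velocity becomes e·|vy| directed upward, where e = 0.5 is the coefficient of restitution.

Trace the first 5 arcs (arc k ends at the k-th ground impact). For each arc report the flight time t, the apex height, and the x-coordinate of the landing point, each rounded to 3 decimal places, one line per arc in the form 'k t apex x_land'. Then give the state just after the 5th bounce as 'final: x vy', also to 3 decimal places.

Arc 1: start y=17.320, vy=13.370 → t=3.687, apex=26.440, x_land=49.667, impact vy=-22.765
  bounce: vy ← 0.5·22.765 = 11.382
Arc 2: start y=0.000, vy=11.382 → t=2.323, apex=6.610, x_land=80.956, impact vy=-11.382
  bounce: vy ← 0.5·11.382 = 5.691
Arc 3: start y=0.000, vy=5.691 → t=1.161, apex=1.653, x_land=96.601, impact vy=-5.691
  bounce: vy ← 0.5·5.691 = 2.846
Arc 4: start y=0.000, vy=2.846 → t=0.581, apex=0.413, x_land=104.424, impact vy=-2.846
  bounce: vy ← 0.5·2.846 = 1.423
Arc 5: start y=0.000, vy=1.423 → t=0.290, apex=0.103, x_land=108.335, impact vy=-1.423
  bounce: vy ← 0.5·1.423 = 0.711

1 3.687 26.440 49.667
2 2.323 6.610 80.956
3 1.161 1.653 96.601
4 0.581 0.413 104.424
5 0.290 0.103 108.335
final: 108.335 0.711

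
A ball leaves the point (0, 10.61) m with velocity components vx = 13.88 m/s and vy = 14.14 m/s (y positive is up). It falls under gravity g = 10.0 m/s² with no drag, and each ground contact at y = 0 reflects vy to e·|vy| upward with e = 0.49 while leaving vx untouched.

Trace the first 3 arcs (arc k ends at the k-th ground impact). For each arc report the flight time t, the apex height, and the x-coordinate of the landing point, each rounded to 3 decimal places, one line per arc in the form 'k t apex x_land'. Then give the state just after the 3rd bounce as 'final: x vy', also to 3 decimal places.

1 3.444 20.607 47.804
2 1.990 4.948 75.419
3 0.975 1.188 88.950
final: 88.950 2.388

Arc 1: start y=10.610, vy=14.140 → t=3.444, apex=20.607, x_land=47.804, impact vy=-20.301
  bounce: vy ← 0.49·20.301 = 9.948
Arc 2: start y=0.000, vy=9.948 → t=1.990, apex=4.948, x_land=75.419, impact vy=-9.948
  bounce: vy ← 0.49·9.948 = 4.874
Arc 3: start y=0.000, vy=4.874 → t=0.975, apex=1.188, x_land=88.950, impact vy=-4.874
  bounce: vy ← 0.49·4.874 = 2.388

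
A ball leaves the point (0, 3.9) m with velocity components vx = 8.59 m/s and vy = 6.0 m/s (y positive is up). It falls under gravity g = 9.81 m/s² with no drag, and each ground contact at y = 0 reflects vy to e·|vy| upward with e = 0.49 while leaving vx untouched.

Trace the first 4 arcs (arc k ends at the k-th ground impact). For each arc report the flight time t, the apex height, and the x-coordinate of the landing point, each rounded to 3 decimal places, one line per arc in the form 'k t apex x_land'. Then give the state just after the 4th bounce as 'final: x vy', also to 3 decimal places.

Arc 1: start y=3.900, vy=6.000 → t=1.693, apex=5.735, x_land=14.542, impact vy=-10.607
  bounce: vy ← 0.49·10.607 = 5.198
Arc 2: start y=0.000, vy=5.198 → t=1.060, apex=1.377, x_land=23.645, impact vy=-5.198
  bounce: vy ← 0.49·5.198 = 2.547
Arc 3: start y=0.000, vy=2.547 → t=0.519, apex=0.331, x_land=28.105, impact vy=-2.547
  bounce: vy ← 0.49·2.547 = 1.248
Arc 4: start y=0.000, vy=1.248 → t=0.254, apex=0.079, x_land=30.290, impact vy=-1.248
  bounce: vy ← 0.49·1.248 = 0.611

1 1.693 5.735 14.542
2 1.060 1.377 23.645
3 0.519 0.331 28.105
4 0.254 0.079 30.290
final: 30.290 0.611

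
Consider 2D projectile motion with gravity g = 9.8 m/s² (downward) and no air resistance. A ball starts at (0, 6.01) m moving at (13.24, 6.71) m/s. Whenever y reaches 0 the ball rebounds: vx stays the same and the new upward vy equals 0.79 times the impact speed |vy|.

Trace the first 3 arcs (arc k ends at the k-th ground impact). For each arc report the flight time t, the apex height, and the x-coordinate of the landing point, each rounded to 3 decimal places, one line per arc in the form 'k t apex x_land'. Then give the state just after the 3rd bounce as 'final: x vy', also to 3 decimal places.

1 1.987 8.307 26.304
2 2.057 5.184 53.542
3 1.625 3.236 75.060
final: 75.060 6.291

Arc 1: start y=6.010, vy=6.710 → t=1.987, apex=8.307, x_land=26.304, impact vy=-12.760
  bounce: vy ← 0.79·12.760 = 10.080
Arc 2: start y=0.000, vy=10.080 → t=2.057, apex=5.184, x_land=53.542, impact vy=-10.080
  bounce: vy ← 0.79·10.080 = 7.964
Arc 3: start y=0.000, vy=7.964 → t=1.625, apex=3.236, x_land=75.060, impact vy=-7.964
  bounce: vy ← 0.79·7.964 = 6.291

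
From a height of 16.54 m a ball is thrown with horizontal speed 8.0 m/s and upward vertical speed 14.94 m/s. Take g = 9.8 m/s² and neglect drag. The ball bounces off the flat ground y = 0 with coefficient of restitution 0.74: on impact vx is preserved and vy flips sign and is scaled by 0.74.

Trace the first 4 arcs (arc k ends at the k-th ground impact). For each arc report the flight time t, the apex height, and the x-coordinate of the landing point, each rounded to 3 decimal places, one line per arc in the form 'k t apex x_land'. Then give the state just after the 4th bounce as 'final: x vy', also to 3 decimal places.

1 3.912 27.928 31.295
2 3.533 15.293 59.562
3 2.615 8.375 80.479
4 1.935 4.586 95.958
final: 95.958 7.016

Arc 1: start y=16.540, vy=14.940 → t=3.912, apex=27.928, x_land=31.295, impact vy=-23.396
  bounce: vy ← 0.74·23.396 = 17.313
Arc 2: start y=0.000, vy=17.313 → t=3.533, apex=15.293, x_land=59.562, impact vy=-17.313
  bounce: vy ← 0.74·17.313 = 12.812
Arc 3: start y=0.000, vy=12.812 → t=2.615, apex=8.375, x_land=80.479, impact vy=-12.812
  bounce: vy ← 0.74·12.812 = 9.481
Arc 4: start y=0.000, vy=9.481 → t=1.935, apex=4.586, x_land=95.958, impact vy=-9.481
  bounce: vy ← 0.74·9.481 = 7.016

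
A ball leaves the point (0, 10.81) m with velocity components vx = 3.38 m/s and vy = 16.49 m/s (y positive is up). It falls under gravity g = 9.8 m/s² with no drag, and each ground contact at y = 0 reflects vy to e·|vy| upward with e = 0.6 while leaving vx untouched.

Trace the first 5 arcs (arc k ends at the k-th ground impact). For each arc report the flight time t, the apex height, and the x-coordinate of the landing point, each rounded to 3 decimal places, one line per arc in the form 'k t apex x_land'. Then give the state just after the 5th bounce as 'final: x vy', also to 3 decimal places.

1 3.927 24.683 13.274
2 2.693 8.886 22.377
3 1.616 3.199 27.839
4 0.970 1.152 31.116
5 0.582 0.415 33.082
final: 33.082 1.710

Arc 1: start y=10.810, vy=16.490 → t=3.927, apex=24.683, x_land=13.274, impact vy=-21.995
  bounce: vy ← 0.6·21.995 = 13.197
Arc 2: start y=0.000, vy=13.197 → t=2.693, apex=8.886, x_land=22.377, impact vy=-13.197
  bounce: vy ← 0.6·13.197 = 7.918
Arc 3: start y=0.000, vy=7.918 → t=1.616, apex=3.199, x_land=27.839, impact vy=-7.918
  bounce: vy ← 0.6·7.918 = 4.751
Arc 4: start y=0.000, vy=4.751 → t=0.970, apex=1.152, x_land=31.116, impact vy=-4.751
  bounce: vy ← 0.6·4.751 = 2.851
Arc 5: start y=0.000, vy=2.851 → t=0.582, apex=0.415, x_land=33.082, impact vy=-2.851
  bounce: vy ← 0.6·2.851 = 1.710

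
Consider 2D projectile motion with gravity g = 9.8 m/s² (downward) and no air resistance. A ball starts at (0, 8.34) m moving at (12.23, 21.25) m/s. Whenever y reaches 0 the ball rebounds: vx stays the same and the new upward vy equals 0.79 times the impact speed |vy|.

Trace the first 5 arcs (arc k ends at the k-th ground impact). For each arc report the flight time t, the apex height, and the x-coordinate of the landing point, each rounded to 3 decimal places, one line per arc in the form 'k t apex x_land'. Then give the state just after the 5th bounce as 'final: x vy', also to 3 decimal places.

Arc 1: start y=8.340, vy=21.250 → t=4.699, apex=31.379, x_land=57.468, impact vy=-24.800
  bounce: vy ← 0.79·24.800 = 19.592
Arc 2: start y=0.000, vy=19.592 → t=3.998, apex=19.584, x_land=106.368, impact vy=-19.592
  bounce: vy ← 0.79·19.592 = 15.478
Arc 3: start y=0.000, vy=15.478 → t=3.159, apex=12.222, x_land=144.998, impact vy=-15.478
  bounce: vy ← 0.79·15.478 = 12.227
Arc 4: start y=0.000, vy=12.227 → t=2.495, apex=7.628, x_land=175.516, impact vy=-12.227
  bounce: vy ← 0.79·12.227 = 9.660
Arc 5: start y=0.000, vy=9.660 → t=1.971, apex=4.761, x_land=199.626, impact vy=-9.660
  bounce: vy ← 0.79·9.660 = 7.631

1 4.699 31.379 57.468
2 3.998 19.584 106.368
3 3.159 12.222 144.998
4 2.495 7.628 175.516
5 1.971 4.761 199.626
final: 199.626 7.631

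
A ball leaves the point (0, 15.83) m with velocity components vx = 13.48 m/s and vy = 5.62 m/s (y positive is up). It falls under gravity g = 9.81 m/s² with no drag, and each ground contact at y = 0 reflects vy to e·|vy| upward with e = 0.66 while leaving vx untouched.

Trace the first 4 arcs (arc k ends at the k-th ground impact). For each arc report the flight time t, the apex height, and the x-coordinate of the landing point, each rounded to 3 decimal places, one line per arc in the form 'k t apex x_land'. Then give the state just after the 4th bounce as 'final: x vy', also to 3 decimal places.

Arc 1: start y=15.830, vy=5.620 → t=2.458, apex=17.440, x_land=33.140, impact vy=-18.498
  bounce: vy ← 0.66·18.498 = 12.209
Arc 2: start y=0.000, vy=12.209 → t=2.489, apex=7.597, x_land=66.692, impact vy=-12.209
  bounce: vy ← 0.66·12.209 = 8.058
Arc 3: start y=0.000, vy=8.058 → t=1.643, apex=3.309, x_land=88.836, impact vy=-8.058
  bounce: vy ← 0.66·8.058 = 5.318
Arc 4: start y=0.000, vy=5.318 → t=1.084, apex=1.441, x_land=103.452, impact vy=-5.318
  bounce: vy ← 0.66·5.318 = 3.510

1 2.458 17.440 33.140
2 2.489 7.597 66.692
3 1.643 3.309 88.836
4 1.084 1.441 103.452
final: 103.452 3.510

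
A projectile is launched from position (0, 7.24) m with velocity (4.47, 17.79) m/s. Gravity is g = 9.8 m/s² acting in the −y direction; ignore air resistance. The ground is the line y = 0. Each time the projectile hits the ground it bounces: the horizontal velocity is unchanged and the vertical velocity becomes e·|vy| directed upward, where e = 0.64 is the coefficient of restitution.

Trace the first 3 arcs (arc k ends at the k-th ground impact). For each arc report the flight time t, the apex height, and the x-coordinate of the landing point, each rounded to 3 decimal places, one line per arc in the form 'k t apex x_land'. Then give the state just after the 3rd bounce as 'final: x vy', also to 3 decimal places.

1 4.000 23.387 17.880
2 2.796 9.579 30.380
3 1.790 3.924 38.380
final: 38.380 5.613

Arc 1: start y=7.240, vy=17.790 → t=4.000, apex=23.387, x_land=17.880, impact vy=-21.410
  bounce: vy ← 0.64·21.410 = 13.702
Arc 2: start y=0.000, vy=13.702 → t=2.796, apex=9.579, x_land=30.380, impact vy=-13.702
  bounce: vy ← 0.64·13.702 = 8.770
Arc 3: start y=0.000, vy=8.770 → t=1.790, apex=3.924, x_land=38.380, impact vy=-8.770
  bounce: vy ← 0.64·8.770 = 5.613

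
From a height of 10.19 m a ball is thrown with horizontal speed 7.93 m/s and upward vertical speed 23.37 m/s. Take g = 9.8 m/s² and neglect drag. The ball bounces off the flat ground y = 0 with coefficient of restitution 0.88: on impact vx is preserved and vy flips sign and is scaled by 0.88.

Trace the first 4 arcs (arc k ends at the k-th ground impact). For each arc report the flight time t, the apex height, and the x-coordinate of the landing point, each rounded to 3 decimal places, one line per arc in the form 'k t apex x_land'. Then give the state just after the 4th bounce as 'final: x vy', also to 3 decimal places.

Arc 1: start y=10.190, vy=23.370 → t=5.172, apex=38.055, x_land=41.010, impact vy=-27.311
  bounce: vy ← 0.88·27.311 = 24.034
Arc 2: start y=0.000, vy=24.034 → t=4.905, apex=29.470, x_land=79.905, impact vy=-24.034
  bounce: vy ← 0.88·24.034 = 21.149
Arc 3: start y=0.000, vy=21.149 → t=4.316, apex=22.821, x_land=114.133, impact vy=-21.149
  bounce: vy ← 0.88·21.149 = 18.612
Arc 4: start y=0.000, vy=18.612 → t=3.798, apex=17.673, x_land=144.253, impact vy=-18.612
  bounce: vy ← 0.88·18.612 = 16.378

1 5.172 38.055 41.010
2 4.905 29.470 79.905
3 4.316 22.821 114.133
4 3.798 17.673 144.253
final: 144.253 16.378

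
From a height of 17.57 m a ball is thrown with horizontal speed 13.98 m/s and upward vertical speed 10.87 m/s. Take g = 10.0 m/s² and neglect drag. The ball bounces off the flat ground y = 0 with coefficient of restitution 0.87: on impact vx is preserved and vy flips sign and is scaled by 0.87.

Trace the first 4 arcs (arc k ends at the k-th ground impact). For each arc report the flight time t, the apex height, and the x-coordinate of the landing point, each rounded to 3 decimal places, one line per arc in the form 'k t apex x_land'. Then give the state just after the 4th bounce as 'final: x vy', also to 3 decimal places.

1 3.254 23.478 45.490
2 3.770 17.770 98.201
3 3.280 13.450 144.059
4 2.854 10.181 183.956
final: 183.956 12.414

Arc 1: start y=17.570, vy=10.870 → t=3.254, apex=23.478, x_land=45.490, impact vy=-21.669
  bounce: vy ← 0.87·21.669 = 18.852
Arc 2: start y=0.000, vy=18.852 → t=3.770, apex=17.770, x_land=98.201, impact vy=-18.852
  bounce: vy ← 0.87·18.852 = 16.401
Arc 3: start y=0.000, vy=16.401 → t=3.280, apex=13.450, x_land=144.059, impact vy=-16.401
  bounce: vy ← 0.87·16.401 = 14.269
Arc 4: start y=0.000, vy=14.269 → t=2.854, apex=10.181, x_land=183.956, impact vy=-14.269
  bounce: vy ← 0.87·14.269 = 12.414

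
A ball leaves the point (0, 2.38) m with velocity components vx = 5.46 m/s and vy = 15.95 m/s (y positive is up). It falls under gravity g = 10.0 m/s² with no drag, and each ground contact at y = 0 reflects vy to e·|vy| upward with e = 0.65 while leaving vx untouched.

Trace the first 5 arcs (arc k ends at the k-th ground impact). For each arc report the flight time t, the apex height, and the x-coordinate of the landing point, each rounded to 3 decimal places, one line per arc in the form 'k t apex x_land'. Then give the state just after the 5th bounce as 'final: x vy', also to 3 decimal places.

1 3.333 15.100 18.197
2 2.259 6.380 30.532
3 1.468 2.695 38.550
4 0.954 1.139 43.762
5 0.620 0.481 47.149
final: 47.149 2.016

Arc 1: start y=2.380, vy=15.950 → t=3.333, apex=15.100, x_land=18.197, impact vy=-17.378
  bounce: vy ← 0.65·17.378 = 11.296
Arc 2: start y=0.000, vy=11.296 → t=2.259, apex=6.380, x_land=30.532, impact vy=-11.296
  bounce: vy ← 0.65·11.296 = 7.342
Arc 3: start y=0.000, vy=7.342 → t=1.468, apex=2.695, x_land=38.550, impact vy=-7.342
  bounce: vy ← 0.65·7.342 = 4.772
Arc 4: start y=0.000, vy=4.772 → t=0.954, apex=1.139, x_land=43.762, impact vy=-4.772
  bounce: vy ← 0.65·4.772 = 3.102
Arc 5: start y=0.000, vy=3.102 → t=0.620, apex=0.481, x_land=47.149, impact vy=-3.102
  bounce: vy ← 0.65·3.102 = 2.016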